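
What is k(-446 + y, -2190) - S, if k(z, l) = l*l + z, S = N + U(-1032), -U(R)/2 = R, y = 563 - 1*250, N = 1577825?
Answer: 3216078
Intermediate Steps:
y = 313 (y = 563 - 250 = 313)
U(R) = -2*R
S = 1579889 (S = 1577825 - 2*(-1032) = 1577825 + 2064 = 1579889)
k(z, l) = z + l² (k(z, l) = l² + z = z + l²)
k(-446 + y, -2190) - S = ((-446 + 313) + (-2190)²) - 1*1579889 = (-133 + 4796100) - 1579889 = 4795967 - 1579889 = 3216078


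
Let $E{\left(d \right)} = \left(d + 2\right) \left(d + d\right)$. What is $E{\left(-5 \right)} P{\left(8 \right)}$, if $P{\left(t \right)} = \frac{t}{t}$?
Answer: $30$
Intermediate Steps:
$P{\left(t \right)} = 1$
$E{\left(d \right)} = 2 d \left(2 + d\right)$ ($E{\left(d \right)} = \left(2 + d\right) 2 d = 2 d \left(2 + d\right)$)
$E{\left(-5 \right)} P{\left(8 \right)} = 2 \left(-5\right) \left(2 - 5\right) 1 = 2 \left(-5\right) \left(-3\right) 1 = 30 \cdot 1 = 30$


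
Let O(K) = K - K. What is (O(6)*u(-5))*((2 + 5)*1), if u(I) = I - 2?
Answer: 0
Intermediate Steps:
u(I) = -2 + I
O(K) = 0
(O(6)*u(-5))*((2 + 5)*1) = (0*(-2 - 5))*((2 + 5)*1) = (0*(-7))*(7*1) = 0*7 = 0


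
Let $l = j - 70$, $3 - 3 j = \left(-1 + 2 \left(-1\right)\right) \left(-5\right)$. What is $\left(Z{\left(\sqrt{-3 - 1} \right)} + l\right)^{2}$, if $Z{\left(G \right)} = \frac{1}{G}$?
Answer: $\frac{\left(148 + i\right)^{2}}{4} \approx 5475.8 + 74.0 i$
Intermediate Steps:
$j = -4$ ($j = 1 - \frac{\left(-1 + 2 \left(-1\right)\right) \left(-5\right)}{3} = 1 - \frac{\left(-1 - 2\right) \left(-5\right)}{3} = 1 - \frac{\left(-3\right) \left(-5\right)}{3} = 1 - 5 = -4$)
$l = -74$ ($l = -4 - 70 = -74$)
$\left(Z{\left(\sqrt{-3 - 1} \right)} + l\right)^{2} = \left(\frac{1}{\sqrt{-3 - 1}} - 74\right)^{2} = \left(\frac{1}{\sqrt{-4}} - 74\right)^{2} = \left(\frac{1}{2 i} - 74\right)^{2} = \left(- \frac{i}{2} - 74\right)^{2} = \left(-74 - \frac{i}{2}\right)^{2}$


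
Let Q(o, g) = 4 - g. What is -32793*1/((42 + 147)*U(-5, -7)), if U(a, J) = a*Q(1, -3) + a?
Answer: 10931/2520 ≈ 4.3377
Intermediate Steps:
U(a, J) = 8*a (U(a, J) = a*(4 - 1*(-3)) + a = a*(4 + 3) + a = a*7 + a = 7*a + a = 8*a)
-32793*1/((42 + 147)*U(-5, -7)) = -32793*(-1/(40*(42 + 147))) = -32793/(189*(-40)) = -32793/(-7560) = -32793*(-1/7560) = 10931/2520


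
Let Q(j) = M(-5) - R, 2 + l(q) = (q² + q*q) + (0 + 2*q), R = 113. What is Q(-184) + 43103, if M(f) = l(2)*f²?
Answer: 43240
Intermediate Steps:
l(q) = -2 + 2*q + 2*q² (l(q) = -2 + ((q² + q*q) + (0 + 2*q)) = -2 + ((q² + q²) + 2*q) = -2 + (2*q² + 2*q) = -2 + (2*q + 2*q²) = -2 + 2*q + 2*q²)
M(f) = 10*f² (M(f) = (-2 + 2*2 + 2*2²)*f² = (-2 + 4 + 2*4)*f² = (-2 + 4 + 8)*f² = 10*f²)
Q(j) = 137 (Q(j) = 10*(-5)² - 1*113 = 10*25 - 113 = 250 - 113 = 137)
Q(-184) + 43103 = 137 + 43103 = 43240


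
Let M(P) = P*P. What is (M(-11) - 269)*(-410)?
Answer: 60680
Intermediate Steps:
M(P) = P²
(M(-11) - 269)*(-410) = ((-11)² - 269)*(-410) = (121 - 269)*(-410) = -148*(-410) = 60680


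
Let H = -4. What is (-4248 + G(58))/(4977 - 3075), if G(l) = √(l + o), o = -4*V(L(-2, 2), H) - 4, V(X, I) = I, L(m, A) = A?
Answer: -708/317 + √70/1902 ≈ -2.2290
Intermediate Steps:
o = 12 (o = -4*(-4) - 4 = 16 - 4 = 12)
G(l) = √(12 + l) (G(l) = √(l + 12) = √(12 + l))
(-4248 + G(58))/(4977 - 3075) = (-4248 + √(12 + 58))/(4977 - 3075) = (-4248 + √70)/1902 = (-4248 + √70)*(1/1902) = -708/317 + √70/1902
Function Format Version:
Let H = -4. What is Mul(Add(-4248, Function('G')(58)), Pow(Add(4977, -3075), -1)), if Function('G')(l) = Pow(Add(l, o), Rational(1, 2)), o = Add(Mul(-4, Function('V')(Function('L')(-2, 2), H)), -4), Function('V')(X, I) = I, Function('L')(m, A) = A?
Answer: Add(Rational(-708, 317), Mul(Rational(1, 1902), Pow(70, Rational(1, 2)))) ≈ -2.2290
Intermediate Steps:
o = 12 (o = Add(Mul(-4, -4), -4) = Add(16, -4) = 12)
Function('G')(l) = Pow(Add(12, l), Rational(1, 2)) (Function('G')(l) = Pow(Add(l, 12), Rational(1, 2)) = Pow(Add(12, l), Rational(1, 2)))
Mul(Add(-4248, Function('G')(58)), Pow(Add(4977, -3075), -1)) = Mul(Add(-4248, Pow(Add(12, 58), Rational(1, 2))), Pow(Add(4977, -3075), -1)) = Mul(Add(-4248, Pow(70, Rational(1, 2))), Pow(1902, -1)) = Mul(Add(-4248, Pow(70, Rational(1, 2))), Rational(1, 1902)) = Add(Rational(-708, 317), Mul(Rational(1, 1902), Pow(70, Rational(1, 2))))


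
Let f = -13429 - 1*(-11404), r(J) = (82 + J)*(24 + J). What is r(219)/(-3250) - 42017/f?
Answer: -462373/263250 ≈ -1.7564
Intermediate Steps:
r(J) = (24 + J)*(82 + J)
f = -2025 (f = -13429 + 11404 = -2025)
r(219)/(-3250) - 42017/f = (1968 + 219**2 + 106*219)/(-3250) - 42017/(-2025) = (1968 + 47961 + 23214)*(-1/3250) - 42017*(-1/2025) = 73143*(-1/3250) + 42017/2025 = -73143/3250 + 42017/2025 = -462373/263250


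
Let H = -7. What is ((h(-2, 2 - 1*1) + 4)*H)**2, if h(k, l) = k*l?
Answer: 196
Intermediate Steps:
((h(-2, 2 - 1*1) + 4)*H)**2 = ((-2*(2 - 1*1) + 4)*(-7))**2 = ((-2*(2 - 1) + 4)*(-7))**2 = ((-2*1 + 4)*(-7))**2 = ((-2 + 4)*(-7))**2 = (2*(-7))**2 = (-14)**2 = 196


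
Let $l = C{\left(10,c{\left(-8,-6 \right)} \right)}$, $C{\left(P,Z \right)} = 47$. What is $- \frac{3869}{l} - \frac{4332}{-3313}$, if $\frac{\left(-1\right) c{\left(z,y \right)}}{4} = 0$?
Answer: $- \frac{12614393}{155711} \approx -81.012$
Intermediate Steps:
$c{\left(z,y \right)} = 0$ ($c{\left(z,y \right)} = \left(-4\right) 0 = 0$)
$l = 47$
$- \frac{3869}{l} - \frac{4332}{-3313} = - \frac{3869}{47} - \frac{4332}{-3313} = \left(-3869\right) \frac{1}{47} - - \frac{4332}{3313} = - \frac{3869}{47} + \frac{4332}{3313} = - \frac{12614393}{155711}$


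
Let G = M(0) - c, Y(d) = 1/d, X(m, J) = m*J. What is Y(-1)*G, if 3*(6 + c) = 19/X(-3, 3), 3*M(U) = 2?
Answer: -199/27 ≈ -7.3704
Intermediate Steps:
X(m, J) = J*m
M(U) = ⅔ (M(U) = (⅓)*2 = ⅔)
c = -181/27 (c = -6 + (19/((3*(-3))))/3 = -6 + (19/(-9))/3 = -6 + (19*(-⅑))/3 = -6 + (⅓)*(-19/9) = -6 - 19/27 = -181/27 ≈ -6.7037)
G = 199/27 (G = ⅔ - 1*(-181/27) = ⅔ + 181/27 = 199/27 ≈ 7.3704)
Y(-1)*G = (199/27)/(-1) = -1*199/27 = -199/27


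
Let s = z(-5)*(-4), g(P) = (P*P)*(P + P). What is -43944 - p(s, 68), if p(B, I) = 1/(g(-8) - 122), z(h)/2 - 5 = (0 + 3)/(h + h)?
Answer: -50359823/1146 ≈ -43944.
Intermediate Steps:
z(h) = 10 + 3/h (z(h) = 10 + 2*((0 + 3)/(h + h)) = 10 + 2*(3/((2*h))) = 10 + 2*(3*(1/(2*h))) = 10 + 2*(3/(2*h)) = 10 + 3/h)
g(P) = 2*P³ (g(P) = P²*(2*P) = 2*P³)
s = -188/5 (s = (10 + 3/(-5))*(-4) = (10 + 3*(-⅕))*(-4) = (10 - ⅗)*(-4) = (47/5)*(-4) = -188/5 ≈ -37.600)
p(B, I) = -1/1146 (p(B, I) = 1/(2*(-8)³ - 122) = 1/(2*(-512) - 122) = 1/(-1024 - 122) = 1/(-1146) = -1/1146)
-43944 - p(s, 68) = -43944 - 1*(-1/1146) = -43944 + 1/1146 = -50359823/1146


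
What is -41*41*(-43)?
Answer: 72283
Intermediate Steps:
-41*41*(-43) = -1681*(-43) = 72283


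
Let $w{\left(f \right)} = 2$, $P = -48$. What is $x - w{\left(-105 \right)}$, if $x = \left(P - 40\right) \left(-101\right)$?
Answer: $8886$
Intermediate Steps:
$x = 8888$ ($x = \left(-48 - 40\right) \left(-101\right) = \left(-88\right) \left(-101\right) = 8888$)
$x - w{\left(-105 \right)} = 8888 - 2 = 8886$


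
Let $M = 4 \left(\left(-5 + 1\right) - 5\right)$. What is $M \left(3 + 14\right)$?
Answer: $-612$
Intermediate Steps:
$M = -36$ ($M = 4 \left(-4 - 5\right) = 4 \left(-9\right) = -36$)
$M \left(3 + 14\right) = - 36 \left(3 + 14\right) = \left(-36\right) 17 = -612$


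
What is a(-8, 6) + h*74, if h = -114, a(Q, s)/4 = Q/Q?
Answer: -8432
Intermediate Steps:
a(Q, s) = 4 (a(Q, s) = 4*(Q/Q) = 4*1 = 4)
a(-8, 6) + h*74 = 4 - 114*74 = 4 - 8436 = -8432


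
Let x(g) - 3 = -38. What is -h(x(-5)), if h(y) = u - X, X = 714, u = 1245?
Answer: -531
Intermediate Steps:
x(g) = -35 (x(g) = 3 - 38 = -35)
h(y) = 531 (h(y) = 1245 - 1*714 = 1245 - 714 = 531)
-h(x(-5)) = -1*531 = -531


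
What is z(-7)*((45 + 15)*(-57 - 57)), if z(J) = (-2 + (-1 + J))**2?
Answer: -684000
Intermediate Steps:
z(J) = (-3 + J)**2
z(-7)*((45 + 15)*(-57 - 57)) = (-3 - 7)**2*((45 + 15)*(-57 - 57)) = (-10)**2*(60*(-114)) = 100*(-6840) = -684000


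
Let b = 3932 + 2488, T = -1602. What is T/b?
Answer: -267/1070 ≈ -0.24953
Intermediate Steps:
b = 6420
T/b = -1602/6420 = -1602*1/6420 = -267/1070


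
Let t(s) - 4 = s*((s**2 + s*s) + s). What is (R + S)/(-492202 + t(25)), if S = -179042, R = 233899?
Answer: -54857/460323 ≈ -0.11917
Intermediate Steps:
t(s) = 4 + s*(s + 2*s**2) (t(s) = 4 + s*((s**2 + s*s) + s) = 4 + s*((s**2 + s**2) + s) = 4 + s*(2*s**2 + s) = 4 + s*(s + 2*s**2))
(R + S)/(-492202 + t(25)) = (233899 - 179042)/(-492202 + (4 + 25**2 + 2*25**3)) = 54857/(-492202 + (4 + 625 + 2*15625)) = 54857/(-492202 + (4 + 625 + 31250)) = 54857/(-492202 + 31879) = 54857/(-460323) = 54857*(-1/460323) = -54857/460323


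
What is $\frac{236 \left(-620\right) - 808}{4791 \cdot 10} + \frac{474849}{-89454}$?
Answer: $- \frac{5985200617}{714290190} \approx -8.3792$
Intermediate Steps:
$\frac{236 \left(-620\right) - 808}{4791 \cdot 10} + \frac{474849}{-89454} = \frac{-146320 - 808}{47910} + 474849 \left(- \frac{1}{89454}\right) = \left(-147128\right) \frac{1}{47910} - \frac{158283}{29818} = - \frac{73564}{23955} - \frac{158283}{29818} = - \frac{5985200617}{714290190}$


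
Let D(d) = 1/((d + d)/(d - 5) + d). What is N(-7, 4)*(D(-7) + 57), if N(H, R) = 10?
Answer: 3978/7 ≈ 568.29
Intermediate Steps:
D(d) = 1/(d + 2*d/(-5 + d)) (D(d) = 1/((2*d)/(-5 + d) + d) = 1/(2*d/(-5 + d) + d) = 1/(d + 2*d/(-5 + d)))
N(-7, 4)*(D(-7) + 57) = 10*((-5 - 7)/((-7)*(-3 - 7)) + 57) = 10*(-1/7*(-12)/(-10) + 57) = 10*(-1/7*(-1/10)*(-12) + 57) = 10*(-6/35 + 57) = 10*(1989/35) = 3978/7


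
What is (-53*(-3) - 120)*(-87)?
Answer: -3393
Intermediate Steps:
(-53*(-3) - 120)*(-87) = (159 - 120)*(-87) = 39*(-87) = -3393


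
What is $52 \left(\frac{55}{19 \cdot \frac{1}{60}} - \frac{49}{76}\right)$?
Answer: $\frac{170963}{19} \approx 8998.0$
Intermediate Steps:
$52 \left(\frac{55}{19 \cdot \frac{1}{60}} - \frac{49}{76}\right) = 52 \left(\frac{55}{\frac{19}{60}} - \frac{49}{76}\right) = 52 \left(55 \cdot \frac{60}{19} - \frac{49}{76}\right) = 52 \left(\frac{3300}{19} - \frac{49}{76}\right) = 52 \cdot \frac{13151}{76} = \frac{170963}{19}$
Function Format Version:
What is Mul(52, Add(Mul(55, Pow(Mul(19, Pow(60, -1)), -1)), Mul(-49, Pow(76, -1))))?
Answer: Rational(170963, 19) ≈ 8998.0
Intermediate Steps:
Mul(52, Add(Mul(55, Pow(Mul(19, Pow(60, -1)), -1)), Mul(-49, Pow(76, -1)))) = Mul(52, Add(Mul(55, Pow(Mul(19, Rational(1, 60)), -1)), Mul(-49, Rational(1, 76)))) = Mul(52, Add(Mul(55, Pow(Rational(19, 60), -1)), Rational(-49, 76))) = Mul(52, Add(Mul(55, Rational(60, 19)), Rational(-49, 76))) = Mul(52, Add(Rational(3300, 19), Rational(-49, 76))) = Mul(52, Rational(13151, 76)) = Rational(170963, 19)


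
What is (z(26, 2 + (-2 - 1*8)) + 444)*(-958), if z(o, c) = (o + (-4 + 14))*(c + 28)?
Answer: -1115112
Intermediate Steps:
z(o, c) = (10 + o)*(28 + c) (z(o, c) = (o + 10)*(28 + c) = (10 + o)*(28 + c))
(z(26, 2 + (-2 - 1*8)) + 444)*(-958) = ((280 + 10*(2 + (-2 - 1*8)) + 28*26 + (2 + (-2 - 1*8))*26) + 444)*(-958) = ((280 + 10*(2 + (-2 - 8)) + 728 + (2 + (-2 - 8))*26) + 444)*(-958) = ((280 + 10*(2 - 10) + 728 + (2 - 10)*26) + 444)*(-958) = ((280 + 10*(-8) + 728 - 8*26) + 444)*(-958) = ((280 - 80 + 728 - 208) + 444)*(-958) = (720 + 444)*(-958) = 1164*(-958) = -1115112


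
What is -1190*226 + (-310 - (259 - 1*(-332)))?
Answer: -269841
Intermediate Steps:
-1190*226 + (-310 - (259 - 1*(-332))) = -268940 + (-310 - (259 + 332)) = -268940 + (-310 - 1*591) = -268940 + (-310 - 591) = -268940 - 901 = -269841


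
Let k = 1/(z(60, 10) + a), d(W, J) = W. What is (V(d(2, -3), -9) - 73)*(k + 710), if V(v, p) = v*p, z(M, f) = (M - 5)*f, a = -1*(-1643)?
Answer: -141689821/2193 ≈ -64610.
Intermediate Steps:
a = 1643
z(M, f) = f*(-5 + M) (z(M, f) = (-5 + M)*f = f*(-5 + M))
k = 1/2193 (k = 1/(10*(-5 + 60) + 1643) = 1/(10*55 + 1643) = 1/(550 + 1643) = 1/2193 ≈ 0.00045600)
V(v, p) = p*v
(V(d(2, -3), -9) - 73)*(k + 710) = (-9*2 - 73)*(1/2193 + 710) = (-18 - 73)*(1557031/2193) = -91*1557031/2193 = -141689821/2193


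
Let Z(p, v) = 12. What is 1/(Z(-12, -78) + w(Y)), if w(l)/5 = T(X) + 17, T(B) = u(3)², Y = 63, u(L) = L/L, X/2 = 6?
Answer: 1/102 ≈ 0.0098039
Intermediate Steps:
X = 12 (X = 2*6 = 12)
u(L) = 1
T(B) = 1 (T(B) = 1² = 1)
w(l) = 90 (w(l) = 5*(1 + 17) = 5*18 = 90)
1/(Z(-12, -78) + w(Y)) = 1/(12 + 90) = 1/102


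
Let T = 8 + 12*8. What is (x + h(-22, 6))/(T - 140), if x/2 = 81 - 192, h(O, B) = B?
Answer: 6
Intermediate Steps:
x = -222 (x = 2*(81 - 192) = 2*(-111) = -222)
T = 104 (T = 8 + 96 = 104)
(x + h(-22, 6))/(T - 140) = (-222 + 6)/(104 - 140) = -216/(-36) = -216*(-1/36) = 6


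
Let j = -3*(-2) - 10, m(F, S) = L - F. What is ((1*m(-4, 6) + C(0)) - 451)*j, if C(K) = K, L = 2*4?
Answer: 1756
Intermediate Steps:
L = 8
m(F, S) = 8 - F
j = -4 (j = 6 - 10 = -4)
((1*m(-4, 6) + C(0)) - 451)*j = ((1*(8 - 1*(-4)) + 0) - 451)*(-4) = ((1*(8 + 4) + 0) - 451)*(-4) = ((1*12 + 0) - 451)*(-4) = ((12 + 0) - 451)*(-4) = (12 - 451)*(-4) = -439*(-4) = 1756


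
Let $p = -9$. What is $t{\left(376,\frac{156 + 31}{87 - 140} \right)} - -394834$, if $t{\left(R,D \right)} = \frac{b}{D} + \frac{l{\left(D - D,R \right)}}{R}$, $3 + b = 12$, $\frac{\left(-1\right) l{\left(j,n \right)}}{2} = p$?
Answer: $\frac{13880696111}{35156} \approx 3.9483 \cdot 10^{5}$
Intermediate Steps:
$l{\left(j,n \right)} = 18$ ($l{\left(j,n \right)} = \left(-2\right) \left(-9\right) = 18$)
$b = 9$ ($b = -3 + 12 = 9$)
$t{\left(R,D \right)} = \frac{9}{D} + \frac{18}{R}$
$t{\left(376,\frac{156 + 31}{87 - 140} \right)} - -394834 = \left(\frac{9}{\left(156 + 31\right) \frac{1}{87 - 140}} + \frac{18}{376}\right) - -394834 = \left(\frac{9}{187 \frac{1}{-53}} + 18 \cdot \frac{1}{376}\right) + 394834 = \left(\frac{9}{187 \left(- \frac{1}{53}\right)} + \frac{9}{188}\right) + 394834 = \left(\frac{9}{- \frac{187}{53}} + \frac{9}{188}\right) + 394834 = \left(9 \left(- \frac{53}{187}\right) + \frac{9}{188}\right) + 394834 = \left(- \frac{477}{187} + \frac{9}{188}\right) + 394834 = - \frac{87993}{35156} + 394834 = \frac{13880696111}{35156}$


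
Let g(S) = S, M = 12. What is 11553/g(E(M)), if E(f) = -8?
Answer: -11553/8 ≈ -1444.1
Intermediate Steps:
11553/g(E(M)) = 11553/(-8) = 11553*(-⅛) = -11553/8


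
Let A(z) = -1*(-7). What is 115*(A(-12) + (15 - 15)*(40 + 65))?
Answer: 805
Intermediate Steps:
A(z) = 7
115*(A(-12) + (15 - 15)*(40 + 65)) = 115*(7 + (15 - 15)*(40 + 65)) = 115*(7 + 0*105) = 115*(7 + 0) = 115*7 = 805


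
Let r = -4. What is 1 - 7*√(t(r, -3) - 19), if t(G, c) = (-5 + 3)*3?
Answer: 1 - 35*I ≈ 1.0 - 35.0*I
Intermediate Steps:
t(G, c) = -6 (t(G, c) = -2*3 = -6)
1 - 7*√(t(r, -3) - 19) = 1 - 7*√(-6 - 19) = 1 - 35*I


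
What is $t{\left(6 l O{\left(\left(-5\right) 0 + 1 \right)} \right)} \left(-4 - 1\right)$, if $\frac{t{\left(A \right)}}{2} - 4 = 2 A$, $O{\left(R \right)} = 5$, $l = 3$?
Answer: $-1840$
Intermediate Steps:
$t{\left(A \right)} = 8 + 4 A$ ($t{\left(A \right)} = 8 + 2 \cdot 2 A = 8 + 4 A$)
$t{\left(6 l O{\left(\left(-5\right) 0 + 1 \right)} \right)} \left(-4 - 1\right) = \left(8 + 4 \cdot 6 \cdot 3 \cdot 5\right) \left(-4 - 1\right) = \left(8 + 4 \cdot 18 \cdot 5\right) \left(-4 - 1\right) = \left(8 + 4 \cdot 90\right) \left(-5\right) = \left(8 + 360\right) \left(-5\right) = 368 \left(-5\right) = -1840$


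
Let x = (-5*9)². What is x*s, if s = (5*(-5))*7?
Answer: -354375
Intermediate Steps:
x = 2025 (x = (-45)² = 2025)
s = -175 (s = -25*7 = -175)
x*s = 2025*(-175) = -354375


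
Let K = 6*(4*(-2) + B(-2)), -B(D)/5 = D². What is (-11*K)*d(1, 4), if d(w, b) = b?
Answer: 7392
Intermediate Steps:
B(D) = -5*D²
K = -168 (K = 6*(4*(-2) - 5*(-2)²) = 6*(-8 - 5*4) = 6*(-8 - 20) = 6*(-28) = -168)
(-11*K)*d(1, 4) = -11*(-168)*4 = 1848*4 = 7392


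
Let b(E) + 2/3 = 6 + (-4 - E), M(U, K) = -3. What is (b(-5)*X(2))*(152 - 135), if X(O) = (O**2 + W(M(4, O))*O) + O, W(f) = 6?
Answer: 1938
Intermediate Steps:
X(O) = O**2 + 7*O (X(O) = (O**2 + 6*O) + O = O**2 + 7*O)
b(E) = 4/3 - E (b(E) = -2/3 + (6 + (-4 - E)) = -2/3 + (2 - E) = 4/3 - E)
(b(-5)*X(2))*(152 - 135) = ((4/3 - 1*(-5))*(2*(7 + 2)))*(152 - 135) = ((4/3 + 5)*(2*9))*17 = ((19/3)*18)*17 = 114*17 = 1938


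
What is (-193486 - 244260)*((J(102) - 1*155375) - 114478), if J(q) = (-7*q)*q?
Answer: 150007237026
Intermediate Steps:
J(q) = -7*q²
(-193486 - 244260)*((J(102) - 1*155375) - 114478) = (-193486 - 244260)*((-7*102² - 1*155375) - 114478) = -437746*((-7*10404 - 155375) - 114478) = -437746*((-72828 - 155375) - 114478) = -437746*(-228203 - 114478) = -437746*(-342681) = 150007237026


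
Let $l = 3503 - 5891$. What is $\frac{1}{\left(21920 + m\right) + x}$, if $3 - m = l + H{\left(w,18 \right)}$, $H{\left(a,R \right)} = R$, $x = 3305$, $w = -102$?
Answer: $\frac{1}{27598} \approx 3.6235 \cdot 10^{-5}$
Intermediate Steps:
$l = -2388$
$m = 2373$ ($m = 3 - \left(-2388 + 18\right) = 3 - -2370 = 3 + 2370 = 2373$)
$\frac{1}{\left(21920 + m\right) + x} = \frac{1}{\left(21920 + 2373\right) + 3305} = \frac{1}{24293 + 3305} = \frac{1}{27598}$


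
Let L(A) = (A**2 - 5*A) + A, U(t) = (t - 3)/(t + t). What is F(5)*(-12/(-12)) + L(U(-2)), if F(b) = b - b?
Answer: -55/16 ≈ -3.4375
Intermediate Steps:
F(b) = 0
U(t) = (-3 + t)/(2*t) (U(t) = (-3 + t)/((2*t)) = (-3 + t)*(1/(2*t)) = (-3 + t)/(2*t))
L(A) = A**2 - 4*A
F(5)*(-12/(-12)) + L(U(-2)) = 0*(-12/(-12)) + ((1/2)*(-3 - 2)/(-2))*(-4 + (1/2)*(-3 - 2)/(-2)) = 0*(-12*(-1/12)) + ((1/2)*(-1/2)*(-5))*(-4 + (1/2)*(-1/2)*(-5)) = 0*1 + 5*(-4 + 5/4)/4 = 0 + (5/4)*(-11/4) = 0 - 55/16 = -55/16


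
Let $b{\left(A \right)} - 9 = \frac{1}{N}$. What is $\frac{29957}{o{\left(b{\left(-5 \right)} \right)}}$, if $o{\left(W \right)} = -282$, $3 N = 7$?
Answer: $- \frac{29957}{282} \approx -106.23$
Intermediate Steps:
$N = \frac{7}{3}$ ($N = \frac{1}{3} \cdot 7 = \frac{7}{3} \approx 2.3333$)
$b{\left(A \right)} = \frac{66}{7}$ ($b{\left(A \right)} = 9 + \frac{1}{\frac{7}{3}} = 9 + \frac{3}{7} = \frac{66}{7}$)
$\frac{29957}{o{\left(b{\left(-5 \right)} \right)}} = \frac{29957}{-282} = 29957 \left(- \frac{1}{282}\right) = - \frac{29957}{282}$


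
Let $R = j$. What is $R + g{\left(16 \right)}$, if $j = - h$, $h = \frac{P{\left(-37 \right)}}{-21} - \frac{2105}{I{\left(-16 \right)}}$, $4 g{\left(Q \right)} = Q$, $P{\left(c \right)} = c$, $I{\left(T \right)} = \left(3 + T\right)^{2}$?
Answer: $\frac{52148}{3549} \approx 14.694$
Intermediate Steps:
$g{\left(Q \right)} = \frac{Q}{4}$
$h = - \frac{37952}{3549}$ ($h = - \frac{37}{-21} - \frac{2105}{\left(3 - 16\right)^{2}} = \left(-37\right) \left(- \frac{1}{21}\right) - \frac{2105}{\left(-13\right)^{2}} = \frac{37}{21} - \frac{2105}{169} = - \frac{37952}{3549} \approx -10.694$)
$j = \frac{37952}{3549}$ ($j = \left(-1\right) \left(- \frac{37952}{3549}\right) = \frac{37952}{3549} \approx 10.694$)
$R = \frac{37952}{3549} \approx 10.694$
$R + g{\left(16 \right)} = \frac{37952}{3549} + \frac{1}{4} \cdot 16 = \frac{37952}{3549} + 4 = \frac{52148}{3549}$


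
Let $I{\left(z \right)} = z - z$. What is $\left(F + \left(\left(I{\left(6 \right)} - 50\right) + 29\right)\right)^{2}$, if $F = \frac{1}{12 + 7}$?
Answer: $\frac{158404}{361} \approx 438.79$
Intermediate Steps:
$I{\left(z \right)} = 0$
$F = \frac{1}{19} \approx 0.052632$
$\left(F + \left(\left(I{\left(6 \right)} - 50\right) + 29\right)\right)^{2} = \left(\frac{1}{19} + \left(\left(0 - 50\right) + 29\right)\right)^{2} = \left(\frac{1}{19} + \left(-50 + 29\right)\right)^{2} = \left(\frac{1}{19} - 21\right)^{2} = \left(- \frac{398}{19}\right)^{2} = \frac{158404}{361}$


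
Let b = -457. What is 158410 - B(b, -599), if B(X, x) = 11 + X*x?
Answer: -115344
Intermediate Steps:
158410 - B(b, -599) = 158410 - (11 - 457*(-599)) = 158410 - (11 + 273743) = 158410 - 1*273754 = 158410 - 273754 = -115344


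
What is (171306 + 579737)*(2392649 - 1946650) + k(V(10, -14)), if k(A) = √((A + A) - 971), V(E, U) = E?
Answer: 334964426957 + I*√951 ≈ 3.3496e+11 + 30.838*I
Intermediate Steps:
k(A) = √(-971 + 2*A) (k(A) = √(2*A - 971) = √(-971 + 2*A))
(171306 + 579737)*(2392649 - 1946650) + k(V(10, -14)) = (171306 + 579737)*(2392649 - 1946650) + √(-971 + 2*10) = 751043*445999 + √(-971 + 20) = 334964426957 + √(-951) = 334964426957 + I*√951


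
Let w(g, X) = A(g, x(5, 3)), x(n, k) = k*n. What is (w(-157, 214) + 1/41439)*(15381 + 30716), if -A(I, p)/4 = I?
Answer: 1199614176221/41439 ≈ 2.8949e+7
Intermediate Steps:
A(I, p) = -4*I
w(g, X) = -4*g
(w(-157, 214) + 1/41439)*(15381 + 30716) = (-4*(-157) + 1/41439)*(15381 + 30716) = (628 + 1/41439)*46097 = (26023693/41439)*46097 = 1199614176221/41439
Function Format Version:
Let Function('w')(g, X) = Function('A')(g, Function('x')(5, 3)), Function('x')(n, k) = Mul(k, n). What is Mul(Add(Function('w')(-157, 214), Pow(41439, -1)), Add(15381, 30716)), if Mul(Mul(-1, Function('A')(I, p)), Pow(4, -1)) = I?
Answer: Rational(1199614176221, 41439) ≈ 2.8949e+7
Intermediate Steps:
Function('A')(I, p) = Mul(-4, I)
Function('w')(g, X) = Mul(-4, g)
Mul(Add(Function('w')(-157, 214), Pow(41439, -1)), Add(15381, 30716)) = Mul(Add(Mul(-4, -157), Pow(41439, -1)), Add(15381, 30716)) = Mul(Add(628, Rational(1, 41439)), 46097) = Mul(Rational(26023693, 41439), 46097) = Rational(1199614176221, 41439)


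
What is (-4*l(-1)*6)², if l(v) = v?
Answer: 576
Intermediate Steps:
(-4*l(-1)*6)² = (-4*(-1)*6)² = (4*6)² = 24² = 576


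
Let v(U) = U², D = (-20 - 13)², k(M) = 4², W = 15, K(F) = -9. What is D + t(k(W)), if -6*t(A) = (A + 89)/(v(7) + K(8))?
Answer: 17417/16 ≈ 1088.6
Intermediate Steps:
k(M) = 16
D = 1089 (D = (-33)² = 1089)
t(A) = -89/240 - A/240 (t(A) = -(A + 89)/(6*(7² - 9)) = -(89 + A)/(6*(49 - 9)) = -(89 + A)/(6*40) = -(89/40 + A/40)/6 = -89/240 - A/240)
D + t(k(W)) = 1089 + (-89/240 - 1/240*16) = 1089 + (-89/240 - 1/15) = 1089 - 7/16 = 17417/16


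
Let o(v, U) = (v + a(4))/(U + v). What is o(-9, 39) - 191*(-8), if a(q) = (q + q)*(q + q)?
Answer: 9179/6 ≈ 1529.8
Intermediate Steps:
a(q) = 4*q² (a(q) = (2*q)*(2*q) = 4*q²)
o(v, U) = (64 + v)/(U + v) (o(v, U) = (v + 4*4²)/(U + v) = (v + 4*16)/(U + v) = (v + 64)/(U + v) = (64 + v)/(U + v))
o(-9, 39) - 191*(-8) = (64 - 9)/(39 - 9) - 191*(-8) = 55/30 + 1528 = (1/30)*55 + 1528 = 11/6 + 1528 = 9179/6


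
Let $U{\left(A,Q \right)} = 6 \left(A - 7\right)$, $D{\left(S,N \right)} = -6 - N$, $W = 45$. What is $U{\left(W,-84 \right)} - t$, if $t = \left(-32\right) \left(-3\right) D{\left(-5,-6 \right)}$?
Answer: $228$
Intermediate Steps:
$t = 0$ ($t = \left(-32\right) \left(-3\right) \left(-6 - -6\right) = 96 \left(-6 + 6\right) = 96 \cdot 0 = 0$)
$U{\left(A,Q \right)} = -42 + 6 A$ ($U{\left(A,Q \right)} = 6 \left(-7 + A\right) = -42 + 6 A$)
$U{\left(W,-84 \right)} - t = \left(-42 + 6 \cdot 45\right) - 0 = \left(-42 + 270\right) + 0 = 228 + 0 = 228$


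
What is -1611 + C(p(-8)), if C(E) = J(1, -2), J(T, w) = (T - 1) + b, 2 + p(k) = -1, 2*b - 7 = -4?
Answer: -3219/2 ≈ -1609.5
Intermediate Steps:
b = 3/2 (b = 7/2 + (1/2)*(-4) = 7/2 - 2 = 3/2 ≈ 1.5000)
p(k) = -3 (p(k) = -2 - 1 = -3)
J(T, w) = 1/2 + T (J(T, w) = (T - 1) + 3/2 = (-1 + T) + 3/2 = 1/2 + T)
C(E) = 3/2 (C(E) = 1/2 + 1 = 3/2)
-1611 + C(p(-8)) = -1611 + 3/2 = -3219/2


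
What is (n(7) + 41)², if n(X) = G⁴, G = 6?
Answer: 1787569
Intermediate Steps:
n(X) = 1296 (n(X) = 6⁴ = 1296)
(n(7) + 41)² = (1296 + 41)² = 1337² = 1787569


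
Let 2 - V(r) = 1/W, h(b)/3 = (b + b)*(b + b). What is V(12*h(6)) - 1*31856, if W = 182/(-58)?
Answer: -2898685/91 ≈ -31854.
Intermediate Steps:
W = -91/29 (W = 182*(-1/58) = -91/29 ≈ -3.1379)
h(b) = 12*b² (h(b) = 3*((b + b)*(b + b)) = 3*((2*b)*(2*b)) = 3*(4*b²) = 12*b²)
V(r) = 211/91 (V(r) = 2 - 1/(-91/29) = 2 - 1*(-29/91) = 2 + 29/91 = 211/91)
V(12*h(6)) - 1*31856 = 211/91 - 1*31856 = 211/91 - 31856 = -2898685/91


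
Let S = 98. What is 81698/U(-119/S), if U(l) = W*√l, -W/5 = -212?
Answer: -40849*I*√238/9010 ≈ -69.943*I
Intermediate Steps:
W = 1060 (W = -5*(-212) = 1060)
U(l) = 1060*√l
81698/U(-119/S) = 81698/((1060*√(-119/98))) = 81698/((1060*√(-119*1/98))) = 81698/((1060*√(-17/14))) = 81698/((1060*(I*√238/14))) = 81698/((530*I*√238/7)) = 81698*(-I*√238/18020) = -40849*I*√238/9010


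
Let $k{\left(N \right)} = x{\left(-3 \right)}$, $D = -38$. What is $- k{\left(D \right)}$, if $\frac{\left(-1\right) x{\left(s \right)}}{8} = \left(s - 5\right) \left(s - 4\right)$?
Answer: $448$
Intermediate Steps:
$x{\left(s \right)} = - 8 \left(-5 + s\right) \left(-4 + s\right)$ ($x{\left(s \right)} = - 8 \left(s - 5\right) \left(s - 4\right) = - 8 \left(-5 + s\right) \left(-4 + s\right)$)
$k{\left(N \right)} = -448$ ($k{\left(N \right)} = -160 - 8 \left(-3\right)^{2} + 72 \left(-3\right) = -160 - 72 - 216 = -448$)
$- k{\left(D \right)} = \left(-1\right) \left(-448\right) = 448$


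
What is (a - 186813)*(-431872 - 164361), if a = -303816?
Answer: 292529200557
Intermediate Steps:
(a - 186813)*(-431872 - 164361) = (-303816 - 186813)*(-431872 - 164361) = -490629*(-596233) = 292529200557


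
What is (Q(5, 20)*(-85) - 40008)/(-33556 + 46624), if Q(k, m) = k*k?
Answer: -42133/13068 ≈ -3.2241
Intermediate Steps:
Q(k, m) = k²
(Q(5, 20)*(-85) - 40008)/(-33556 + 46624) = (5²*(-85) - 40008)/(-33556 + 46624) = (25*(-85) - 40008)/13068 = (-2125 - 40008)*(1/13068) = -42133*1/13068 = -42133/13068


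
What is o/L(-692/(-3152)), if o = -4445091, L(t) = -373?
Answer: 4445091/373 ≈ 11917.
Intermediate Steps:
o/L(-692/(-3152)) = -4445091/(-373) = -4445091*(-1/373) = 4445091/373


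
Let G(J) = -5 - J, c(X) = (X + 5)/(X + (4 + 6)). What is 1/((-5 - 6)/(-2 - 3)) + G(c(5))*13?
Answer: -2416/33 ≈ -73.212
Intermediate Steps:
c(X) = (5 + X)/(10 + X) (c(X) = (5 + X)/(X + 10) = (5 + X)/(10 + X))
1/((-5 - 6)/(-2 - 3)) + G(c(5))*13 = 1/((-5 - 6)/(-2 - 3)) + (-5 - (5 + 5)/(10 + 5))*13 = 1/(-11/(-5)) + (-5 - 10/15)*13 = 1/(-11*(-1/5)) + (-5 - 10/15)*13 = 1/(11/5) + (-5 - 1*2/3)*13 = 5/11 + (-5 - 2/3)*13 = 5/11 - 17/3*13 = 5/11 - 221/3 = -2416/33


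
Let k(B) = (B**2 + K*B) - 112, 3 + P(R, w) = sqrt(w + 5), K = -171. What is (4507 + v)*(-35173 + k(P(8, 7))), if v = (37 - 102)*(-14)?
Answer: -188246167 - 1917618*sqrt(3) ≈ -1.9157e+8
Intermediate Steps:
P(R, w) = -3 + sqrt(5 + w) (P(R, w) = -3 + sqrt(w + 5) = -3 + sqrt(5 + w))
k(B) = -112 + B**2 - 171*B (k(B) = (B**2 - 171*B) - 112 = -112 + B**2 - 171*B)
v = 910 (v = -65*(-14) = 910)
(4507 + v)*(-35173 + k(P(8, 7))) = (4507 + 910)*(-35173 + (-112 + (-3 + sqrt(5 + 7))**2 - 171*(-3 + sqrt(5 + 7)))) = 5417*(-35173 + (-112 + (-3 + sqrt(12))**2 - 171*(-3 + sqrt(12)))) = 5417*(-35173 + (-112 + (-3 + 2*sqrt(3))**2 - 171*(-3 + 2*sqrt(3)))) = 5417*(-35173 + (-112 + (-3 + 2*sqrt(3))**2 + (513 - 342*sqrt(3)))) = 5417*(-35173 + (401 + (-3 + 2*sqrt(3))**2 - 342*sqrt(3))) = 5417*(-34772 + (-3 + 2*sqrt(3))**2 - 342*sqrt(3)) = -188359924 - 1852614*sqrt(3) + 5417*(-3 + 2*sqrt(3))**2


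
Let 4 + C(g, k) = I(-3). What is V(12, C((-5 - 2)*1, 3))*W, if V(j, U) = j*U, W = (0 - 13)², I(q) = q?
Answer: -14196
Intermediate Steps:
C(g, k) = -7 (C(g, k) = -4 - 3 = -7)
W = 169 (W = (-13)² = 169)
V(j, U) = U*j
V(12, C((-5 - 2)*1, 3))*W = -7*12*169 = -84*169 = -14196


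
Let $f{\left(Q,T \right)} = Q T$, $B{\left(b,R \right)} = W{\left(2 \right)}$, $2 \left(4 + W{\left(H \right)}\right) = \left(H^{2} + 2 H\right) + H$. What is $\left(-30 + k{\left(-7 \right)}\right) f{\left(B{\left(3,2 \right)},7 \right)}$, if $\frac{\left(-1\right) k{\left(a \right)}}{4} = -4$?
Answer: $-98$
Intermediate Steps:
$k{\left(a \right)} = 16$ ($k{\left(a \right)} = \left(-4\right) \left(-4\right) = 16$)
$W{\left(H \right)} = -4 + \frac{H^{2}}{2} + \frac{3 H}{2}$ ($W{\left(H \right)} = -4 + \frac{\left(H^{2} + 2 H\right) + H}{2} = -4 + \frac{H^{2} + 3 H}{2} = -4 + \left(\frac{H^{2}}{2} + \frac{3 H}{2}\right) = -4 + \frac{H^{2}}{2} + \frac{3 H}{2}$)
$B{\left(b,R \right)} = 1$ ($B{\left(b,R \right)} = -4 + \frac{2^{2}}{2} + \frac{3}{2} \cdot 2 = -4 + \frac{1}{2} \cdot 4 + 3 = -4 + 2 + 3 = 1$)
$\left(-30 + k{\left(-7 \right)}\right) f{\left(B{\left(3,2 \right)},7 \right)} = \left(-30 + 16\right) 1 \cdot 7 = \left(-14\right) 7 = -98$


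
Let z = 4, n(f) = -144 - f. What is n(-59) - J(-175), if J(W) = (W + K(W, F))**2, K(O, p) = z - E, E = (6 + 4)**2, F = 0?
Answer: -73526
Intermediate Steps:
E = 100 (E = 10**2 = 100)
K(O, p) = -96 (K(O, p) = 4 - 1*100 = 4 - 100 = -96)
J(W) = (-96 + W)**2 (J(W) = (W - 96)**2 = (-96 + W)**2)
n(-59) - J(-175) = (-144 - 1*(-59)) - (-96 - 175)**2 = (-144 + 59) - 1*(-271)**2 = -85 - 1*73441 = -85 - 73441 = -73526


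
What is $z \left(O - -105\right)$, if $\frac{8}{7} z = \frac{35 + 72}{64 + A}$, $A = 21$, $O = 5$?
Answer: $\frac{8239}{68} \approx 121.16$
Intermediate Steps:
$z = \frac{749}{680}$ ($z = \frac{7 \frac{35 + 72}{64 + 21}}{8} = \frac{7 \cdot \frac{107}{85}}{8} = \frac{7 \cdot 107 \cdot \frac{1}{85}}{8} = \frac{7}{8} \cdot \frac{107}{85} = \frac{749}{680} \approx 1.1015$)
$z \left(O - -105\right) = \frac{749 \left(5 - -105\right)}{680} = \frac{749 \left(5 + 105\right)}{680} = \frac{749}{680} \cdot 110 = \frac{8239}{68}$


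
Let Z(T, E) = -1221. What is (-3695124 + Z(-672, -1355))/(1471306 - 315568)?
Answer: -1232115/385246 ≈ -3.1983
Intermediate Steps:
(-3695124 + Z(-672, -1355))/(1471306 - 315568) = (-3695124 - 1221)/(1471306 - 315568) = -3696345/1155738 = -3696345*1/1155738 = -1232115/385246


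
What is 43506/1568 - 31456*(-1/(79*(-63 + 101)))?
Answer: 44982005/1176784 ≈ 38.224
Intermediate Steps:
43506/1568 - 31456*(-1/(79*(-63 + 101))) = 43506*(1/1568) - 31456/(38*(-79)) = 21753/784 - 31456/(-3002) = 21753/784 - 31456*(-1/3002) = 21753/784 + 15728/1501 = 44982005/1176784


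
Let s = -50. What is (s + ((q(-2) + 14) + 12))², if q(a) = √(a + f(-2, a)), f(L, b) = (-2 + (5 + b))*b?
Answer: 572 - 96*I ≈ 572.0 - 96.0*I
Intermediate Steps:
f(L, b) = b*(3 + b) (f(L, b) = (3 + b)*b = b*(3 + b))
q(a) = √(a + a*(3 + a))
(s + ((q(-2) + 14) + 12))² = (-50 + ((√(-2*(4 - 2)) + 14) + 12))² = (-50 + ((√(-2*2) + 14) + 12))² = (-50 + ((√(-4) + 14) + 12))² = (-50 + ((2*I + 14) + 12))² = (-50 + ((14 + 2*I) + 12))² = (-50 + (26 + 2*I))² = (-24 + 2*I)²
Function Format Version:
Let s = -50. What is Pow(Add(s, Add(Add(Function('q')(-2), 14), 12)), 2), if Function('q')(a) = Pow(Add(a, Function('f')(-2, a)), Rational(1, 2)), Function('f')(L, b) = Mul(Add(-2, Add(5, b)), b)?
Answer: Add(572, Mul(-96, I)) ≈ Add(572.00, Mul(-96.000, I))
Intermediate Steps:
Function('f')(L, b) = Mul(b, Add(3, b)) (Function('f')(L, b) = Mul(Add(3, b), b) = Mul(b, Add(3, b)))
Function('q')(a) = Pow(Add(a, Mul(a, Add(3, a))), Rational(1, 2))
Pow(Add(s, Add(Add(Function('q')(-2), 14), 12)), 2) = Pow(Add(-50, Add(Add(Pow(Mul(-2, Add(4, -2)), Rational(1, 2)), 14), 12)), 2) = Pow(Add(-50, Add(Add(Pow(Mul(-2, 2), Rational(1, 2)), 14), 12)), 2) = Pow(Add(-50, Add(Add(Pow(-4, Rational(1, 2)), 14), 12)), 2) = Pow(Add(-50, Add(Add(Mul(2, I), 14), 12)), 2) = Pow(Add(-50, Add(Add(14, Mul(2, I)), 12)), 2) = Pow(Add(-50, Add(26, Mul(2, I))), 2) = Pow(Add(-24, Mul(2, I)), 2)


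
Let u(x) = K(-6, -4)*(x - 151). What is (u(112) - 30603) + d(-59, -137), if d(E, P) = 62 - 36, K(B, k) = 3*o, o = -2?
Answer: -30343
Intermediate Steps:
K(B, k) = -6 (K(B, k) = 3*(-2) = -6)
d(E, P) = 26
u(x) = 906 - 6*x (u(x) = -6*(x - 151) = -6*(-151 + x) = 906 - 6*x)
(u(112) - 30603) + d(-59, -137) = ((906 - 6*112) - 30603) + 26 = ((906 - 672) - 30603) + 26 = (234 - 30603) + 26 = -30369 + 26 = -30343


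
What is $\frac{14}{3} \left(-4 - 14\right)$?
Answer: $-84$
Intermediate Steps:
$\frac{14}{3} \left(-4 - 14\right) = 14 \cdot \frac{1}{3} \left(-18\right) = \frac{14}{3} \left(-18\right) = -84$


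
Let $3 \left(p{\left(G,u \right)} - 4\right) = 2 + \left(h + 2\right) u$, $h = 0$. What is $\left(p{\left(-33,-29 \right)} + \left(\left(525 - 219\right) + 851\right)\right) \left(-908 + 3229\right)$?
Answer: $\frac{7954067}{3} \approx 2.6514 \cdot 10^{6}$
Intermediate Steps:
$p{\left(G,u \right)} = \frac{14}{3} + \frac{2 u}{3}$ ($p{\left(G,u \right)} = 4 + \frac{2 + \left(0 + 2\right) u}{3} = 4 + \frac{2 + 2 u}{3} = 4 + \left(\frac{2}{3} + \frac{2 u}{3}\right) = \frac{14}{3} + \frac{2 u}{3}$)
$\left(p{\left(-33,-29 \right)} + \left(\left(525 - 219\right) + 851\right)\right) \left(-908 + 3229\right) = \left(\left(\frac{14}{3} + \frac{2}{3} \left(-29\right)\right) + \left(\left(525 - 219\right) + 851\right)\right) \left(-908 + 3229\right) = \left(\left(\frac{14}{3} - \frac{58}{3}\right) + \left(306 + 851\right)\right) 2321 = \left(- \frac{44}{3} + 1157\right) 2321 = \frac{3427}{3} \cdot 2321 = \frac{7954067}{3}$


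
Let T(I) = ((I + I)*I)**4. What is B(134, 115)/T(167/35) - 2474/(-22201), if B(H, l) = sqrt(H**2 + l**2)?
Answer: 2474/22201 + 2251875390625*sqrt(31181)/9679473871378160656 ≈ 0.11148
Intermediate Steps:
T(I) = 16*I**8 (T(I) = ((2*I)*I)**4 = (2*I**2)**4 = 16*I**8)
B(134, 115)/T(167/35) - 2474/(-22201) = sqrt(134**2 + 115**2)/((16*(167/35)**8)) - 2474/(-22201) = sqrt(17956 + 13225)/((16*(167*(1/35))**8)) - 2474*(-1/22201) = sqrt(31181)/((16*(167/35)**8)) + 2474/22201 = sqrt(31181)/((16*(604967116961135041/2251875390625))) + 2474/22201 = sqrt(31181)/(9679473871378160656/2251875390625) + 2474/22201 = sqrt(31181)*(2251875390625/9679473871378160656) + 2474/22201 = 2251875390625*sqrt(31181)/9679473871378160656 + 2474/22201 = 2474/22201 + 2251875390625*sqrt(31181)/9679473871378160656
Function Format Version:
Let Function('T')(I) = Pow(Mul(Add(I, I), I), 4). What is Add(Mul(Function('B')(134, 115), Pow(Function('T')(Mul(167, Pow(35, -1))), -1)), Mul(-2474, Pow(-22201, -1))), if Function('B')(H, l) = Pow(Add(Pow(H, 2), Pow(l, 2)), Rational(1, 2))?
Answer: Add(Rational(2474, 22201), Mul(Rational(2251875390625, 9679473871378160656), Pow(31181, Rational(1, 2)))) ≈ 0.11148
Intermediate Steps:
Function('T')(I) = Mul(16, Pow(I, 8)) (Function('T')(I) = Pow(Mul(Mul(2, I), I), 4) = Pow(Mul(2, Pow(I, 2)), 4) = Mul(16, Pow(I, 8)))
Add(Mul(Function('B')(134, 115), Pow(Function('T')(Mul(167, Pow(35, -1))), -1)), Mul(-2474, Pow(-22201, -1))) = Add(Mul(Pow(Add(Pow(134, 2), Pow(115, 2)), Rational(1, 2)), Pow(Mul(16, Pow(Mul(167, Pow(35, -1)), 8)), -1)), Mul(-2474, Pow(-22201, -1))) = Add(Mul(Pow(Add(17956, 13225), Rational(1, 2)), Pow(Mul(16, Pow(Mul(167, Rational(1, 35)), 8)), -1)), Mul(-2474, Rational(-1, 22201))) = Add(Mul(Pow(31181, Rational(1, 2)), Pow(Mul(16, Pow(Rational(167, 35), 8)), -1)), Rational(2474, 22201)) = Add(Mul(Pow(31181, Rational(1, 2)), Pow(Mul(16, Rational(604967116961135041, 2251875390625)), -1)), Rational(2474, 22201)) = Add(Mul(Pow(31181, Rational(1, 2)), Pow(Rational(9679473871378160656, 2251875390625), -1)), Rational(2474, 22201)) = Add(Mul(Pow(31181, Rational(1, 2)), Rational(2251875390625, 9679473871378160656)), Rational(2474, 22201)) = Add(Mul(Rational(2251875390625, 9679473871378160656), Pow(31181, Rational(1, 2))), Rational(2474, 22201)) = Add(Rational(2474, 22201), Mul(Rational(2251875390625, 9679473871378160656), Pow(31181, Rational(1, 2))))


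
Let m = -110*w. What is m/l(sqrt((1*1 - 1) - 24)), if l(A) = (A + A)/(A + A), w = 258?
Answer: -28380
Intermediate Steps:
l(A) = 1 (l(A) = (2*A)/((2*A)) = (2*A)*(1/(2*A)) = 1)
m = -28380 (m = -110*258 = -28380)
m/l(sqrt((1*1 - 1) - 24)) = -28380/1 = -28380*1 = -28380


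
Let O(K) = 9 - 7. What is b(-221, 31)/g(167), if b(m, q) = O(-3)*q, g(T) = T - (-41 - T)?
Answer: 62/375 ≈ 0.16533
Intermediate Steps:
O(K) = 2
g(T) = 41 + 2*T (g(T) = T + (41 + T) = 41 + 2*T)
b(m, q) = 2*q
b(-221, 31)/g(167) = (2*31)/(41 + 2*167) = 62/(41 + 334) = 62/375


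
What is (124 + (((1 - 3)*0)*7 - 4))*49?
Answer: 5880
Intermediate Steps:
(124 + (((1 - 3)*0)*7 - 4))*49 = (124 + (-2*0*7 - 4))*49 = (124 + (0*7 - 4))*49 = (124 + (0 - 4))*49 = (124 - 4)*49 = 120*49 = 5880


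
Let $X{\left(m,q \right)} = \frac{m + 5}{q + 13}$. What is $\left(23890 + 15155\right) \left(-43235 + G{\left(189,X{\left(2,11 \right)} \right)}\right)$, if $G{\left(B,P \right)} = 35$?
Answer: $-1686744000$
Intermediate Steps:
$X{\left(m,q \right)} = \frac{5 + m}{13 + q}$
$\left(23890 + 15155\right) \left(-43235 + G{\left(189,X{\left(2,11 \right)} \right)}\right) = \left(23890 + 15155\right) \left(-43235 + 35\right) = 39045 \left(-43200\right) = -1686744000$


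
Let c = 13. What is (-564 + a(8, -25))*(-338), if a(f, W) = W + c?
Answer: 194688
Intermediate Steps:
a(f, W) = 13 + W (a(f, W) = W + 13 = 13 + W)
(-564 + a(8, -25))*(-338) = (-564 + (13 - 25))*(-338) = (-564 - 12)*(-338) = -576*(-338) = 194688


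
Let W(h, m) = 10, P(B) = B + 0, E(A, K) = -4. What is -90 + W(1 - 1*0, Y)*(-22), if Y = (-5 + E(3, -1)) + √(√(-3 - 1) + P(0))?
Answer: -310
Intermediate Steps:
P(B) = B
Y = -8 + I (Y = (-5 - 4) + √(√(-3 - 1) + 0) = -9 + √(√(-4) + 0) = -9 + √(2*I + 0) = -9 + √(2*I) = -9 + (1 + I) = -8 + I ≈ -8.0 + 1.0*I)
-90 + W(1 - 1*0, Y)*(-22) = -90 + 10*(-22) = -90 - 220 = -310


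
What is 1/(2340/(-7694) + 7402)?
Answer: 3847/28474324 ≈ 0.00013510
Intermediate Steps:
1/(2340/(-7694) + 7402) = 1/(2340*(-1/7694) + 7402) = 1/(-1170/3847 + 7402) = 1/(28474324/3847) = 3847/28474324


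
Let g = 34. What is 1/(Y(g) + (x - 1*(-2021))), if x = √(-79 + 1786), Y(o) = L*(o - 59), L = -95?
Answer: 4396/19323109 - √1707/19323109 ≈ 0.00022536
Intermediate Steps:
Y(o) = 5605 - 95*o (Y(o) = -95*(o - 59) = -95*(-59 + o) = 5605 - 95*o)
x = √1707 ≈ 41.316
1/(Y(g) + (x - 1*(-2021))) = 1/((5605 - 95*34) + (√1707 - 1*(-2021))) = 1/((5605 - 3230) + (√1707 + 2021)) = 1/(2375 + (2021 + √1707)) = 1/(4396 + √1707)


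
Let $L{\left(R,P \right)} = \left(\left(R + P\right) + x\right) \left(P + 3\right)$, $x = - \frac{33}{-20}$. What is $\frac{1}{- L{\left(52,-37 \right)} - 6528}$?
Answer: $- \frac{10}{59619} \approx -0.00016773$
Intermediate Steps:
$x = \frac{33}{20}$ ($x = \left(-33\right) \left(- \frac{1}{20}\right) = \frac{33}{20} \approx 1.65$)
$L{\left(R,P \right)} = \left(3 + P\right) \left(\frac{33}{20} + P + R\right)$ ($L{\left(R,P \right)} = \left(\left(R + P\right) + \frac{33}{20}\right) \left(P + 3\right) = \left(\left(P + R\right) + \frac{33}{20}\right) \left(3 + P\right) = \left(\frac{33}{20} + P + R\right) \left(3 + P\right) = \left(3 + P\right) \left(\frac{33}{20} + P + R\right)$)
$\frac{1}{- L{\left(52,-37 \right)} - 6528} = \frac{1}{- (\frac{99}{20} + \left(-37\right)^{2} + 3 \cdot 52 + \frac{93}{20} \left(-37\right) - 1924) - 6528} = \frac{1}{- (\frac{99}{20} + 1369 + 156 - \frac{3441}{20} - 1924) - 6528} = \frac{1}{\left(-1\right) \left(- \frac{5661}{10}\right) - 6528} = \frac{1}{\frac{5661}{10} - 6528} = \frac{1}{- \frac{59619}{10}} = - \frac{10}{59619}$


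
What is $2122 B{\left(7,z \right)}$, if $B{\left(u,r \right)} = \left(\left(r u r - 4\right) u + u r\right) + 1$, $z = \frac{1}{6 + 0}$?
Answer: $- \frac{934741}{18} \approx -51930.0$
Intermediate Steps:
$z = \frac{1}{6} \approx 0.16667$
$B{\left(u,r \right)} = 1 + r u + u \left(-4 + u r^{2}\right)$ ($B{\left(u,r \right)} = \left(\left(u r^{2} - 4\right) u + r u\right) + 1 = \left(\left(-4 + u r^{2}\right) u + r u\right) + 1 = \left(u \left(-4 + u r^{2}\right) + r u\right) + 1 = \left(r u + u \left(-4 + u r^{2}\right)\right) + 1 = 1 + r u + u \left(-4 + u r^{2}\right)$)
$2122 B{\left(7,z \right)} = 2122 \left(1 - 28 + \frac{1}{6} \cdot 7 + \frac{7^{2}}{36}\right) = 2122 \left(1 - 28 + \frac{7}{6} + \frac{1}{36} \cdot 49\right) = 2122 \left(1 - 28 + \frac{7}{6} + \frac{49}{36}\right) = 2122 \left(- \frac{881}{36}\right) = - \frac{934741}{18}$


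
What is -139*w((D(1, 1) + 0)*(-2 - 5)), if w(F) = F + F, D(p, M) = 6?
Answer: 11676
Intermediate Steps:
w(F) = 2*F
-139*w((D(1, 1) + 0)*(-2 - 5)) = -278*(6 + 0)*(-2 - 5) = -278*6*(-7) = -278*(-42) = -139*(-84) = 11676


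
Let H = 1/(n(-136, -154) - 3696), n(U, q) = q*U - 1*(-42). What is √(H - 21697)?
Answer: I*√6486190120410/17290 ≈ 147.3*I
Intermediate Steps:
n(U, q) = 42 + U*q (n(U, q) = U*q + 42 = 42 + U*q)
H = 1/17290 (H = 1/((42 - 136*(-154)) - 3696) = 1/((42 + 20944) - 3696) = 1/(20986 - 3696) = 1/17290 ≈ 5.7837e-5)
√(H - 21697) = √(1/17290 - 21697) = √(-375141129/17290) = I*√6486190120410/17290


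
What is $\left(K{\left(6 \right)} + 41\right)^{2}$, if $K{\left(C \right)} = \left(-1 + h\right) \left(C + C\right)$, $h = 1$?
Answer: $1681$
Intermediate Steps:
$K{\left(C \right)} = 0$ ($K{\left(C \right)} = \left(-1 + 1\right) \left(C + C\right) = 0 \cdot 2 C = 0$)
$\left(K{\left(6 \right)} + 41\right)^{2} = \left(0 + 41\right)^{2} = 41^{2} = 1681$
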